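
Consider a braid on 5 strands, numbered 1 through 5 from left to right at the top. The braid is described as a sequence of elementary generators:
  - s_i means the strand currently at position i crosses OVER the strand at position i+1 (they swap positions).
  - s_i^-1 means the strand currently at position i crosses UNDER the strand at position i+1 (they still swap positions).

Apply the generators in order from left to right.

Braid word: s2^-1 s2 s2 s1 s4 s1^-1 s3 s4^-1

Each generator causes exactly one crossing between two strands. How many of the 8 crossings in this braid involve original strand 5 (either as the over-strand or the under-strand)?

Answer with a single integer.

Answer: 2

Derivation:
Gen 1: crossing 2x3. Involves strand 5? no. Count so far: 0
Gen 2: crossing 3x2. Involves strand 5? no. Count so far: 0
Gen 3: crossing 2x3. Involves strand 5? no. Count so far: 0
Gen 4: crossing 1x3. Involves strand 5? no. Count so far: 0
Gen 5: crossing 4x5. Involves strand 5? yes. Count so far: 1
Gen 6: crossing 3x1. Involves strand 5? no. Count so far: 1
Gen 7: crossing 2x5. Involves strand 5? yes. Count so far: 2
Gen 8: crossing 2x4. Involves strand 5? no. Count so far: 2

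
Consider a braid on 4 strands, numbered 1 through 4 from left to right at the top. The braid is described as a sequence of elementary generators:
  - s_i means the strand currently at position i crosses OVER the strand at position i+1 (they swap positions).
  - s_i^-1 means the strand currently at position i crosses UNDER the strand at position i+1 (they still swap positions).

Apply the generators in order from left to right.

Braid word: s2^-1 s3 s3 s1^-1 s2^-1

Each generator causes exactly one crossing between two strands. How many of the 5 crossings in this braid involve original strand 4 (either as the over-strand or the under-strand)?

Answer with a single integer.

Gen 1: crossing 2x3. Involves strand 4? no. Count so far: 0
Gen 2: crossing 2x4. Involves strand 4? yes. Count so far: 1
Gen 3: crossing 4x2. Involves strand 4? yes. Count so far: 2
Gen 4: crossing 1x3. Involves strand 4? no. Count so far: 2
Gen 5: crossing 1x2. Involves strand 4? no. Count so far: 2

Answer: 2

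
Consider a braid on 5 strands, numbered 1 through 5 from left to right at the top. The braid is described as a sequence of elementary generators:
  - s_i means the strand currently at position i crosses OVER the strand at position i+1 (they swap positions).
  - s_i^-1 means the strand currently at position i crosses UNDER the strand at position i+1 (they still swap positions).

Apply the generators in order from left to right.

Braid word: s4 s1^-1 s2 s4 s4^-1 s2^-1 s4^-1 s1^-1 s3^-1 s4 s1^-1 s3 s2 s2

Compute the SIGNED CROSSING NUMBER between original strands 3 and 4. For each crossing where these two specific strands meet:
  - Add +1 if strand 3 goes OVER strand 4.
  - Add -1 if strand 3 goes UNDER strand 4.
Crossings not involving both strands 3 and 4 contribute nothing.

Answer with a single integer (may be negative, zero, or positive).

Gen 1: crossing 4x5. Both 3&4? no. Sum: 0
Gen 2: crossing 1x2. Both 3&4? no. Sum: 0
Gen 3: crossing 1x3. Both 3&4? no. Sum: 0
Gen 4: crossing 5x4. Both 3&4? no. Sum: 0
Gen 5: crossing 4x5. Both 3&4? no. Sum: 0
Gen 6: crossing 3x1. Both 3&4? no. Sum: 0
Gen 7: crossing 5x4. Both 3&4? no. Sum: 0
Gen 8: crossing 2x1. Both 3&4? no. Sum: 0
Gen 9: 3 under 4. Both 3&4? yes. Contrib: -1. Sum: -1
Gen 10: crossing 3x5. Both 3&4? no. Sum: -1
Gen 11: crossing 1x2. Both 3&4? no. Sum: -1
Gen 12: crossing 4x5. Both 3&4? no. Sum: -1
Gen 13: crossing 1x5. Both 3&4? no. Sum: -1
Gen 14: crossing 5x1. Both 3&4? no. Sum: -1

Answer: -1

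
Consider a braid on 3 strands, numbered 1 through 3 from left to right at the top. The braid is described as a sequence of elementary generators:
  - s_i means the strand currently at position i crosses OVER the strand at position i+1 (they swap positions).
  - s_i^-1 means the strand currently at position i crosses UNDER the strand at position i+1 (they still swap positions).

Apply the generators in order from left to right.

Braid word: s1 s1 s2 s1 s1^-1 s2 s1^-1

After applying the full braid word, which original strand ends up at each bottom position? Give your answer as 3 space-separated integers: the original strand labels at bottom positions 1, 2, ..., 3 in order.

Gen 1 (s1): strand 1 crosses over strand 2. Perm now: [2 1 3]
Gen 2 (s1): strand 2 crosses over strand 1. Perm now: [1 2 3]
Gen 3 (s2): strand 2 crosses over strand 3. Perm now: [1 3 2]
Gen 4 (s1): strand 1 crosses over strand 3. Perm now: [3 1 2]
Gen 5 (s1^-1): strand 3 crosses under strand 1. Perm now: [1 3 2]
Gen 6 (s2): strand 3 crosses over strand 2. Perm now: [1 2 3]
Gen 7 (s1^-1): strand 1 crosses under strand 2. Perm now: [2 1 3]

Answer: 2 1 3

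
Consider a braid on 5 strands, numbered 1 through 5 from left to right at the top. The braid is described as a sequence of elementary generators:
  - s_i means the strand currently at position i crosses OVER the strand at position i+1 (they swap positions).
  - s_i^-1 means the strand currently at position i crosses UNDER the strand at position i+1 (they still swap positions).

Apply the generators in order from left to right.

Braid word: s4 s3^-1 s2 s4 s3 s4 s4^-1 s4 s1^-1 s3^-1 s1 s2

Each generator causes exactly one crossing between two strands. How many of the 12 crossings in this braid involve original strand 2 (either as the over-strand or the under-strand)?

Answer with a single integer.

Gen 1: crossing 4x5. Involves strand 2? no. Count so far: 0
Gen 2: crossing 3x5. Involves strand 2? no. Count so far: 0
Gen 3: crossing 2x5. Involves strand 2? yes. Count so far: 1
Gen 4: crossing 3x4. Involves strand 2? no. Count so far: 1
Gen 5: crossing 2x4. Involves strand 2? yes. Count so far: 2
Gen 6: crossing 2x3. Involves strand 2? yes. Count so far: 3
Gen 7: crossing 3x2. Involves strand 2? yes. Count so far: 4
Gen 8: crossing 2x3. Involves strand 2? yes. Count so far: 5
Gen 9: crossing 1x5. Involves strand 2? no. Count so far: 5
Gen 10: crossing 4x3. Involves strand 2? no. Count so far: 5
Gen 11: crossing 5x1. Involves strand 2? no. Count so far: 5
Gen 12: crossing 5x3. Involves strand 2? no. Count so far: 5

Answer: 5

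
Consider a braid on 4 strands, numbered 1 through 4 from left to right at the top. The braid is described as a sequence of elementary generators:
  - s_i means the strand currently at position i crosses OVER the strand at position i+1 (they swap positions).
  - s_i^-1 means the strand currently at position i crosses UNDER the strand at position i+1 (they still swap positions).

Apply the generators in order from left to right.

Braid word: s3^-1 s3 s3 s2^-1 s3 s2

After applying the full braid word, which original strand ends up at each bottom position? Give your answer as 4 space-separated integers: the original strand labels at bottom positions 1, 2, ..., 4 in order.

Answer: 1 3 4 2

Derivation:
Gen 1 (s3^-1): strand 3 crosses under strand 4. Perm now: [1 2 4 3]
Gen 2 (s3): strand 4 crosses over strand 3. Perm now: [1 2 3 4]
Gen 3 (s3): strand 3 crosses over strand 4. Perm now: [1 2 4 3]
Gen 4 (s2^-1): strand 2 crosses under strand 4. Perm now: [1 4 2 3]
Gen 5 (s3): strand 2 crosses over strand 3. Perm now: [1 4 3 2]
Gen 6 (s2): strand 4 crosses over strand 3. Perm now: [1 3 4 2]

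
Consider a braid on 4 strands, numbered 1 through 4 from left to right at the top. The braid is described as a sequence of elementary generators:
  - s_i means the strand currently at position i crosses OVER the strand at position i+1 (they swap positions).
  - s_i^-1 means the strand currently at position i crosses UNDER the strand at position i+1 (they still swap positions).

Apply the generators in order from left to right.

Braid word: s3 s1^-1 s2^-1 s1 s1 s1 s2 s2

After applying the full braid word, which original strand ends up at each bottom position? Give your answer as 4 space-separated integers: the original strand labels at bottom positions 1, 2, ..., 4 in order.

Answer: 4 2 1 3

Derivation:
Gen 1 (s3): strand 3 crosses over strand 4. Perm now: [1 2 4 3]
Gen 2 (s1^-1): strand 1 crosses under strand 2. Perm now: [2 1 4 3]
Gen 3 (s2^-1): strand 1 crosses under strand 4. Perm now: [2 4 1 3]
Gen 4 (s1): strand 2 crosses over strand 4. Perm now: [4 2 1 3]
Gen 5 (s1): strand 4 crosses over strand 2. Perm now: [2 4 1 3]
Gen 6 (s1): strand 2 crosses over strand 4. Perm now: [4 2 1 3]
Gen 7 (s2): strand 2 crosses over strand 1. Perm now: [4 1 2 3]
Gen 8 (s2): strand 1 crosses over strand 2. Perm now: [4 2 1 3]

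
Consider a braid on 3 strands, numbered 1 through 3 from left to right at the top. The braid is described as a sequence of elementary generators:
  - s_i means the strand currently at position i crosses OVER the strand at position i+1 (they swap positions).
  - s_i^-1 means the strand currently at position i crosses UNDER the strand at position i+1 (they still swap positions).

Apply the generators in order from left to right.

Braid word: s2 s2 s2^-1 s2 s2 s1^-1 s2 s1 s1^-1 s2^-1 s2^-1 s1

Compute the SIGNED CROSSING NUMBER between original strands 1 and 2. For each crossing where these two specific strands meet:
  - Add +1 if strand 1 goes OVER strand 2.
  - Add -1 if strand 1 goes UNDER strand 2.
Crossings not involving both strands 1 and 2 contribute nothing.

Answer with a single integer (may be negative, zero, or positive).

Gen 1: crossing 2x3. Both 1&2? no. Sum: 0
Gen 2: crossing 3x2. Both 1&2? no. Sum: 0
Gen 3: crossing 2x3. Both 1&2? no. Sum: 0
Gen 4: crossing 3x2. Both 1&2? no. Sum: 0
Gen 5: crossing 2x3. Both 1&2? no. Sum: 0
Gen 6: crossing 1x3. Both 1&2? no. Sum: 0
Gen 7: 1 over 2. Both 1&2? yes. Contrib: +1. Sum: 1
Gen 8: crossing 3x2. Both 1&2? no. Sum: 1
Gen 9: crossing 2x3. Both 1&2? no. Sum: 1
Gen 10: 2 under 1. Both 1&2? yes. Contrib: +1. Sum: 2
Gen 11: 1 under 2. Both 1&2? yes. Contrib: -1. Sum: 1
Gen 12: crossing 3x2. Both 1&2? no. Sum: 1

Answer: 1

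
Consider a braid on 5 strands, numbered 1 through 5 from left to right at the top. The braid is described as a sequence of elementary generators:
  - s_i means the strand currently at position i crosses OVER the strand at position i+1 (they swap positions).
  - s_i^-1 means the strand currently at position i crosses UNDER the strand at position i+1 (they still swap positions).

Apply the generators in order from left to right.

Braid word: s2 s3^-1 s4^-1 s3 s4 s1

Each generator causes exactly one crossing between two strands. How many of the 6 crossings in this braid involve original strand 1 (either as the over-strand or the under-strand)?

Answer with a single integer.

Gen 1: crossing 2x3. Involves strand 1? no. Count so far: 0
Gen 2: crossing 2x4. Involves strand 1? no. Count so far: 0
Gen 3: crossing 2x5. Involves strand 1? no. Count so far: 0
Gen 4: crossing 4x5. Involves strand 1? no. Count so far: 0
Gen 5: crossing 4x2. Involves strand 1? no. Count so far: 0
Gen 6: crossing 1x3. Involves strand 1? yes. Count so far: 1

Answer: 1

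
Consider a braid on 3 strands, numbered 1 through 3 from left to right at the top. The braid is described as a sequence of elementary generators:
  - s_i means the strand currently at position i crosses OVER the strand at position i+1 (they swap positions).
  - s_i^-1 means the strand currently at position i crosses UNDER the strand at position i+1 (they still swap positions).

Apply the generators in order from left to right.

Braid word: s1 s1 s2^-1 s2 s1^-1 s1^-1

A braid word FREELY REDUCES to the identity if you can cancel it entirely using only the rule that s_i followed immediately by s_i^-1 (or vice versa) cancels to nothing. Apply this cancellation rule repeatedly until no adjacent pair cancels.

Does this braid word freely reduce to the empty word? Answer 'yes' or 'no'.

Gen 1 (s1): push. Stack: [s1]
Gen 2 (s1): push. Stack: [s1 s1]
Gen 3 (s2^-1): push. Stack: [s1 s1 s2^-1]
Gen 4 (s2): cancels prior s2^-1. Stack: [s1 s1]
Gen 5 (s1^-1): cancels prior s1. Stack: [s1]
Gen 6 (s1^-1): cancels prior s1. Stack: []
Reduced word: (empty)

Answer: yes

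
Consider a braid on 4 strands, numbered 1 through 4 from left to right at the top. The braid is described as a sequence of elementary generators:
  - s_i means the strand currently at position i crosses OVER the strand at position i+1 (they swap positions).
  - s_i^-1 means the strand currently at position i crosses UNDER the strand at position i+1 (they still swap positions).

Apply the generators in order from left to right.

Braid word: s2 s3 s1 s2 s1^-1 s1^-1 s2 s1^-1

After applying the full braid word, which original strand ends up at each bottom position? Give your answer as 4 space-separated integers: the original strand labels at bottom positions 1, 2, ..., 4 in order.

Answer: 1 3 4 2

Derivation:
Gen 1 (s2): strand 2 crosses over strand 3. Perm now: [1 3 2 4]
Gen 2 (s3): strand 2 crosses over strand 4. Perm now: [1 3 4 2]
Gen 3 (s1): strand 1 crosses over strand 3. Perm now: [3 1 4 2]
Gen 4 (s2): strand 1 crosses over strand 4. Perm now: [3 4 1 2]
Gen 5 (s1^-1): strand 3 crosses under strand 4. Perm now: [4 3 1 2]
Gen 6 (s1^-1): strand 4 crosses under strand 3. Perm now: [3 4 1 2]
Gen 7 (s2): strand 4 crosses over strand 1. Perm now: [3 1 4 2]
Gen 8 (s1^-1): strand 3 crosses under strand 1. Perm now: [1 3 4 2]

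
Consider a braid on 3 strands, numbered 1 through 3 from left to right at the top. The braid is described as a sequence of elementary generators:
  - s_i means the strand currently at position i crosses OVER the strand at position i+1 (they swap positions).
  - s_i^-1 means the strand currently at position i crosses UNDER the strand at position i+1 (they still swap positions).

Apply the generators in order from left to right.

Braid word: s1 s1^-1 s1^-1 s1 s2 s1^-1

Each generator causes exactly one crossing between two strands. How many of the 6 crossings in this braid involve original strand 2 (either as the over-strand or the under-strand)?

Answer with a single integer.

Answer: 5

Derivation:
Gen 1: crossing 1x2. Involves strand 2? yes. Count so far: 1
Gen 2: crossing 2x1. Involves strand 2? yes. Count so far: 2
Gen 3: crossing 1x2. Involves strand 2? yes. Count so far: 3
Gen 4: crossing 2x1. Involves strand 2? yes. Count so far: 4
Gen 5: crossing 2x3. Involves strand 2? yes. Count so far: 5
Gen 6: crossing 1x3. Involves strand 2? no. Count so far: 5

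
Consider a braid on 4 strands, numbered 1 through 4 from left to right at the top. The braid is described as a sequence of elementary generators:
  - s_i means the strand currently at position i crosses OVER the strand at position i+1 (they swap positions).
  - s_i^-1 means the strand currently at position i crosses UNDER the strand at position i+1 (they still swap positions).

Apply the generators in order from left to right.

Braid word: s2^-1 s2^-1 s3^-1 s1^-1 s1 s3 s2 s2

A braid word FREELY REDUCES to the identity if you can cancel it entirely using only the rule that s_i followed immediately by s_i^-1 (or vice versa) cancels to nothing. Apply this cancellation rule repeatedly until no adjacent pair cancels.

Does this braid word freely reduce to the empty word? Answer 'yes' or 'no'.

Answer: yes

Derivation:
Gen 1 (s2^-1): push. Stack: [s2^-1]
Gen 2 (s2^-1): push. Stack: [s2^-1 s2^-1]
Gen 3 (s3^-1): push. Stack: [s2^-1 s2^-1 s3^-1]
Gen 4 (s1^-1): push. Stack: [s2^-1 s2^-1 s3^-1 s1^-1]
Gen 5 (s1): cancels prior s1^-1. Stack: [s2^-1 s2^-1 s3^-1]
Gen 6 (s3): cancels prior s3^-1. Stack: [s2^-1 s2^-1]
Gen 7 (s2): cancels prior s2^-1. Stack: [s2^-1]
Gen 8 (s2): cancels prior s2^-1. Stack: []
Reduced word: (empty)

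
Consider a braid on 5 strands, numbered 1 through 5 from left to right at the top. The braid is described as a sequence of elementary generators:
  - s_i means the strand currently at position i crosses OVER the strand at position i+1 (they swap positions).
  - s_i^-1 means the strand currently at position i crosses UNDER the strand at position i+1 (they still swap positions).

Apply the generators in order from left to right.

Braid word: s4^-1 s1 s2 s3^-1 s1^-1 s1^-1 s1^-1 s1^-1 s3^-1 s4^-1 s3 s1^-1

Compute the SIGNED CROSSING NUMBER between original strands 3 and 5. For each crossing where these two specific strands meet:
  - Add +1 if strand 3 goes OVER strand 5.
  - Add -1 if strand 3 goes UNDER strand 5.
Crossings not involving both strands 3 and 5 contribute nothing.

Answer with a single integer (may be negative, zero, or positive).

Gen 1: crossing 4x5. Both 3&5? no. Sum: 0
Gen 2: crossing 1x2. Both 3&5? no. Sum: 0
Gen 3: crossing 1x3. Both 3&5? no. Sum: 0
Gen 4: crossing 1x5. Both 3&5? no. Sum: 0
Gen 5: crossing 2x3. Both 3&5? no. Sum: 0
Gen 6: crossing 3x2. Both 3&5? no. Sum: 0
Gen 7: crossing 2x3. Both 3&5? no. Sum: 0
Gen 8: crossing 3x2. Both 3&5? no. Sum: 0
Gen 9: crossing 5x1. Both 3&5? no. Sum: 0
Gen 10: crossing 5x4. Both 3&5? no. Sum: 0
Gen 11: crossing 1x4. Both 3&5? no. Sum: 0
Gen 12: crossing 2x3. Both 3&5? no. Sum: 0

Answer: 0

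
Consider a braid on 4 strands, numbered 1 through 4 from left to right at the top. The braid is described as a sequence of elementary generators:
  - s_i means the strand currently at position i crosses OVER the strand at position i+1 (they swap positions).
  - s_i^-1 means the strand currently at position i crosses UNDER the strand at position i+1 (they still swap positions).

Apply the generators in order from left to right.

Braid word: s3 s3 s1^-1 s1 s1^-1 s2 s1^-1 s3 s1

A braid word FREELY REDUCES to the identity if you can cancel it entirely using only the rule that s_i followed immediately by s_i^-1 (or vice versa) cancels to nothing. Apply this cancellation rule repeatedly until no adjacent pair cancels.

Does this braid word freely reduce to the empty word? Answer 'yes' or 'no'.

Answer: no

Derivation:
Gen 1 (s3): push. Stack: [s3]
Gen 2 (s3): push. Stack: [s3 s3]
Gen 3 (s1^-1): push. Stack: [s3 s3 s1^-1]
Gen 4 (s1): cancels prior s1^-1. Stack: [s3 s3]
Gen 5 (s1^-1): push. Stack: [s3 s3 s1^-1]
Gen 6 (s2): push. Stack: [s3 s3 s1^-1 s2]
Gen 7 (s1^-1): push. Stack: [s3 s3 s1^-1 s2 s1^-1]
Gen 8 (s3): push. Stack: [s3 s3 s1^-1 s2 s1^-1 s3]
Gen 9 (s1): push. Stack: [s3 s3 s1^-1 s2 s1^-1 s3 s1]
Reduced word: s3 s3 s1^-1 s2 s1^-1 s3 s1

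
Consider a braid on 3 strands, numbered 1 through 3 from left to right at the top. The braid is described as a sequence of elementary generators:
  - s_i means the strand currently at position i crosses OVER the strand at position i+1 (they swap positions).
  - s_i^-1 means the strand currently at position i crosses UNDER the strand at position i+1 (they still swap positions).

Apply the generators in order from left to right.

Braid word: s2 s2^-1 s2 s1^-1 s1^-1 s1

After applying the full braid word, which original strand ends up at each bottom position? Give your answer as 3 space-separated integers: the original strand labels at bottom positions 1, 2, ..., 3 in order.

Gen 1 (s2): strand 2 crosses over strand 3. Perm now: [1 3 2]
Gen 2 (s2^-1): strand 3 crosses under strand 2. Perm now: [1 2 3]
Gen 3 (s2): strand 2 crosses over strand 3. Perm now: [1 3 2]
Gen 4 (s1^-1): strand 1 crosses under strand 3. Perm now: [3 1 2]
Gen 5 (s1^-1): strand 3 crosses under strand 1. Perm now: [1 3 2]
Gen 6 (s1): strand 1 crosses over strand 3. Perm now: [3 1 2]

Answer: 3 1 2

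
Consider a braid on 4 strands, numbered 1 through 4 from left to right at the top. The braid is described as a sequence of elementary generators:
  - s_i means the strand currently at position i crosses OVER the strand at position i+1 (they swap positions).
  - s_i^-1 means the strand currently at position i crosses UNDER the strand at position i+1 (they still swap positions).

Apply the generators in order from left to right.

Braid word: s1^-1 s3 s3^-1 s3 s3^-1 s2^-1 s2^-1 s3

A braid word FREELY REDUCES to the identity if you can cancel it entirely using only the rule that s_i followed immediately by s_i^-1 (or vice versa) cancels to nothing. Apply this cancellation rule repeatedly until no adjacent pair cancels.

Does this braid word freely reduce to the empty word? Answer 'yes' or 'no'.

Gen 1 (s1^-1): push. Stack: [s1^-1]
Gen 2 (s3): push. Stack: [s1^-1 s3]
Gen 3 (s3^-1): cancels prior s3. Stack: [s1^-1]
Gen 4 (s3): push. Stack: [s1^-1 s3]
Gen 5 (s3^-1): cancels prior s3. Stack: [s1^-1]
Gen 6 (s2^-1): push. Stack: [s1^-1 s2^-1]
Gen 7 (s2^-1): push. Stack: [s1^-1 s2^-1 s2^-1]
Gen 8 (s3): push. Stack: [s1^-1 s2^-1 s2^-1 s3]
Reduced word: s1^-1 s2^-1 s2^-1 s3

Answer: no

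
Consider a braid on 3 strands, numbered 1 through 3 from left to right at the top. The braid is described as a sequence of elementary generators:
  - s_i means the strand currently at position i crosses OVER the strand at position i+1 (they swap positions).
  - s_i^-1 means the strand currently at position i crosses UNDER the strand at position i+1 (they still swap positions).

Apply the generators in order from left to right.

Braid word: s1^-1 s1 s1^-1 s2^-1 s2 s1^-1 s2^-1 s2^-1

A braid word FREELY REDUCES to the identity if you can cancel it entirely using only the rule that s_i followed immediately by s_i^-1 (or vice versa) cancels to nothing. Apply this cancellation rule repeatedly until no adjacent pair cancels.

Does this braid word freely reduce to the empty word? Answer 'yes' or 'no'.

Gen 1 (s1^-1): push. Stack: [s1^-1]
Gen 2 (s1): cancels prior s1^-1. Stack: []
Gen 3 (s1^-1): push. Stack: [s1^-1]
Gen 4 (s2^-1): push. Stack: [s1^-1 s2^-1]
Gen 5 (s2): cancels prior s2^-1. Stack: [s1^-1]
Gen 6 (s1^-1): push. Stack: [s1^-1 s1^-1]
Gen 7 (s2^-1): push. Stack: [s1^-1 s1^-1 s2^-1]
Gen 8 (s2^-1): push. Stack: [s1^-1 s1^-1 s2^-1 s2^-1]
Reduced word: s1^-1 s1^-1 s2^-1 s2^-1

Answer: no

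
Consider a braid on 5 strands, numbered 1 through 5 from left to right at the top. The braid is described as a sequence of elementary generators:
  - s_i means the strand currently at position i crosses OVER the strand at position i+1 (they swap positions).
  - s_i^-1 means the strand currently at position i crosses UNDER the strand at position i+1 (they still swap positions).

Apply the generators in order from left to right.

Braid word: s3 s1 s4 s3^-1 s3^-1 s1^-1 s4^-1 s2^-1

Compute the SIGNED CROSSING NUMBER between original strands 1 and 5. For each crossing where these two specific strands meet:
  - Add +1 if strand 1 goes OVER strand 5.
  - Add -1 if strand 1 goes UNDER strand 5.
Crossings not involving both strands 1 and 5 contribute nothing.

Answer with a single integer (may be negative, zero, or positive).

Answer: 0

Derivation:
Gen 1: crossing 3x4. Both 1&5? no. Sum: 0
Gen 2: crossing 1x2. Both 1&5? no. Sum: 0
Gen 3: crossing 3x5. Both 1&5? no. Sum: 0
Gen 4: crossing 4x5. Both 1&5? no. Sum: 0
Gen 5: crossing 5x4. Both 1&5? no. Sum: 0
Gen 6: crossing 2x1. Both 1&5? no. Sum: 0
Gen 7: crossing 5x3. Both 1&5? no. Sum: 0
Gen 8: crossing 2x4. Both 1&5? no. Sum: 0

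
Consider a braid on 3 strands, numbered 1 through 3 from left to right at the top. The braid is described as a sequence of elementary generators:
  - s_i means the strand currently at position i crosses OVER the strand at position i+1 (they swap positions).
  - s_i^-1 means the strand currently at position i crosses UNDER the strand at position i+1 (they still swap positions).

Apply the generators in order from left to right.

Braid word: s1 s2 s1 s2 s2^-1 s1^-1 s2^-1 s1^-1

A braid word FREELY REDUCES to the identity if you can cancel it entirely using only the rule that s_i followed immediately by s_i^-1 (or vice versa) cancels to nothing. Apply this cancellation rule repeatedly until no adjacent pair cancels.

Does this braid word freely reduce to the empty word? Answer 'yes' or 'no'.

Gen 1 (s1): push. Stack: [s1]
Gen 2 (s2): push. Stack: [s1 s2]
Gen 3 (s1): push. Stack: [s1 s2 s1]
Gen 4 (s2): push. Stack: [s1 s2 s1 s2]
Gen 5 (s2^-1): cancels prior s2. Stack: [s1 s2 s1]
Gen 6 (s1^-1): cancels prior s1. Stack: [s1 s2]
Gen 7 (s2^-1): cancels prior s2. Stack: [s1]
Gen 8 (s1^-1): cancels prior s1. Stack: []
Reduced word: (empty)

Answer: yes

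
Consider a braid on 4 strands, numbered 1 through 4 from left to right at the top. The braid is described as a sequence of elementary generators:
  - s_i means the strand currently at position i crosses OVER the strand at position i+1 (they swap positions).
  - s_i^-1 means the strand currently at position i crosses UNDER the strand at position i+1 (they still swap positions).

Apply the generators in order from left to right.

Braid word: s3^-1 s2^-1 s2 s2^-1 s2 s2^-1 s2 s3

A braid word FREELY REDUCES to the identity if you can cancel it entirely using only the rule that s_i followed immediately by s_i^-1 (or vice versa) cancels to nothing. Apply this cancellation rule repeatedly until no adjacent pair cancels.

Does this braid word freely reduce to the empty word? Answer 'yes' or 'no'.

Answer: yes

Derivation:
Gen 1 (s3^-1): push. Stack: [s3^-1]
Gen 2 (s2^-1): push. Stack: [s3^-1 s2^-1]
Gen 3 (s2): cancels prior s2^-1. Stack: [s3^-1]
Gen 4 (s2^-1): push. Stack: [s3^-1 s2^-1]
Gen 5 (s2): cancels prior s2^-1. Stack: [s3^-1]
Gen 6 (s2^-1): push. Stack: [s3^-1 s2^-1]
Gen 7 (s2): cancels prior s2^-1. Stack: [s3^-1]
Gen 8 (s3): cancels prior s3^-1. Stack: []
Reduced word: (empty)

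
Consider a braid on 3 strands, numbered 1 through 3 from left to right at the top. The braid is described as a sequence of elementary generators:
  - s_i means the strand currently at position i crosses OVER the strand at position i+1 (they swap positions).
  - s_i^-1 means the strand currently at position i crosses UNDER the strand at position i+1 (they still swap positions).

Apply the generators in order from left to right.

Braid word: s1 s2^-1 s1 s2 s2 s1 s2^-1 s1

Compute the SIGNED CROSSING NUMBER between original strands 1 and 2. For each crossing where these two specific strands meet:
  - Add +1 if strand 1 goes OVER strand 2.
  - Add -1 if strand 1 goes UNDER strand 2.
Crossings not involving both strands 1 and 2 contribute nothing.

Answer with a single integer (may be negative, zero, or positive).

Gen 1: 1 over 2. Both 1&2? yes. Contrib: +1. Sum: 1
Gen 2: crossing 1x3. Both 1&2? no. Sum: 1
Gen 3: crossing 2x3. Both 1&2? no. Sum: 1
Gen 4: 2 over 1. Both 1&2? yes. Contrib: -1. Sum: 0
Gen 5: 1 over 2. Both 1&2? yes. Contrib: +1. Sum: 1
Gen 6: crossing 3x2. Both 1&2? no. Sum: 1
Gen 7: crossing 3x1. Both 1&2? no. Sum: 1
Gen 8: 2 over 1. Both 1&2? yes. Contrib: -1. Sum: 0

Answer: 0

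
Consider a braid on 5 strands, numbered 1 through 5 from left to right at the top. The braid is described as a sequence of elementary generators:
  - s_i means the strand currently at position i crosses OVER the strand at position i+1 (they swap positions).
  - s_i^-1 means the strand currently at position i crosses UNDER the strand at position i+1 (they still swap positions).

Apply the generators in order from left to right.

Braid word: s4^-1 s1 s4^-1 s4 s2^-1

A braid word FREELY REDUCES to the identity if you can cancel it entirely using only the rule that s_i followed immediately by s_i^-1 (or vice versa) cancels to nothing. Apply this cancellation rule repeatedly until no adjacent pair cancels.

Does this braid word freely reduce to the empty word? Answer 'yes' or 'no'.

Gen 1 (s4^-1): push. Stack: [s4^-1]
Gen 2 (s1): push. Stack: [s4^-1 s1]
Gen 3 (s4^-1): push. Stack: [s4^-1 s1 s4^-1]
Gen 4 (s4): cancels prior s4^-1. Stack: [s4^-1 s1]
Gen 5 (s2^-1): push. Stack: [s4^-1 s1 s2^-1]
Reduced word: s4^-1 s1 s2^-1

Answer: no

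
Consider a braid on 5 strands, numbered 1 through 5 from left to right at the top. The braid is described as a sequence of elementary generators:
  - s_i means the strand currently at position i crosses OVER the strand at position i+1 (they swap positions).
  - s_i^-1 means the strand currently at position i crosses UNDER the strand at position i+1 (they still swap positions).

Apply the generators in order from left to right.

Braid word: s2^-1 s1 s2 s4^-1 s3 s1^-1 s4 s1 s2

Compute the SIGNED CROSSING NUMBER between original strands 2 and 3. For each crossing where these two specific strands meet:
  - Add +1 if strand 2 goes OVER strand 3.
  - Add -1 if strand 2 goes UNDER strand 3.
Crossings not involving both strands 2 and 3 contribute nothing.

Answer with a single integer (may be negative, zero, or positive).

Gen 1: 2 under 3. Both 2&3? yes. Contrib: -1. Sum: -1
Gen 2: crossing 1x3. Both 2&3? no. Sum: -1
Gen 3: crossing 1x2. Both 2&3? no. Sum: -1
Gen 4: crossing 4x5. Both 2&3? no. Sum: -1
Gen 5: crossing 1x5. Both 2&3? no. Sum: -1
Gen 6: 3 under 2. Both 2&3? yes. Contrib: +1. Sum: 0
Gen 7: crossing 1x4. Both 2&3? no. Sum: 0
Gen 8: 2 over 3. Both 2&3? yes. Contrib: +1. Sum: 1
Gen 9: crossing 2x5. Both 2&3? no. Sum: 1

Answer: 1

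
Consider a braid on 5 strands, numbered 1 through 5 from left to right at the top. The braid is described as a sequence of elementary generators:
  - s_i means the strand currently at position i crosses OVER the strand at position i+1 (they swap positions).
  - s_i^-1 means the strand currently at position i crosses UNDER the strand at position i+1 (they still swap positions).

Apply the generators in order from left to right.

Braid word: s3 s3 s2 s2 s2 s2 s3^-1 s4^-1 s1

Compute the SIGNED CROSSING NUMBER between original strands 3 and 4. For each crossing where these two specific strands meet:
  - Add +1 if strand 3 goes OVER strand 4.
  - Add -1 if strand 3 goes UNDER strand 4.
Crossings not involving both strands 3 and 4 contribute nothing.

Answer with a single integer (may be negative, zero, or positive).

Answer: -1

Derivation:
Gen 1: 3 over 4. Both 3&4? yes. Contrib: +1. Sum: 1
Gen 2: 4 over 3. Both 3&4? yes. Contrib: -1. Sum: 0
Gen 3: crossing 2x3. Both 3&4? no. Sum: 0
Gen 4: crossing 3x2. Both 3&4? no. Sum: 0
Gen 5: crossing 2x3. Both 3&4? no. Sum: 0
Gen 6: crossing 3x2. Both 3&4? no. Sum: 0
Gen 7: 3 under 4. Both 3&4? yes. Contrib: -1. Sum: -1
Gen 8: crossing 3x5. Both 3&4? no. Sum: -1
Gen 9: crossing 1x2. Both 3&4? no. Sum: -1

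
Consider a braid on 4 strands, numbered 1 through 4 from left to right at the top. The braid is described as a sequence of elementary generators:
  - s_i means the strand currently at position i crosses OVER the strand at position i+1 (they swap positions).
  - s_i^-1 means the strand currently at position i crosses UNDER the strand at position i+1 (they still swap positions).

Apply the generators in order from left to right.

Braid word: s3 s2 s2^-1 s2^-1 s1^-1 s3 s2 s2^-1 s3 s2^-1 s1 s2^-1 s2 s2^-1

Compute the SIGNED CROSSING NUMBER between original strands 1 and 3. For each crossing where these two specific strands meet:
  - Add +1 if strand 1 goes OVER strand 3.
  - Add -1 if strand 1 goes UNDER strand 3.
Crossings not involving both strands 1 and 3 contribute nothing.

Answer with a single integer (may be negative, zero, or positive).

Answer: 2

Derivation:
Gen 1: crossing 3x4. Both 1&3? no. Sum: 0
Gen 2: crossing 2x4. Both 1&3? no. Sum: 0
Gen 3: crossing 4x2. Both 1&3? no. Sum: 0
Gen 4: crossing 2x4. Both 1&3? no. Sum: 0
Gen 5: crossing 1x4. Both 1&3? no. Sum: 0
Gen 6: crossing 2x3. Both 1&3? no. Sum: 0
Gen 7: 1 over 3. Both 1&3? yes. Contrib: +1. Sum: 1
Gen 8: 3 under 1. Both 1&3? yes. Contrib: +1. Sum: 2
Gen 9: crossing 3x2. Both 1&3? no. Sum: 2
Gen 10: crossing 1x2. Both 1&3? no. Sum: 2
Gen 11: crossing 4x2. Both 1&3? no. Sum: 2
Gen 12: crossing 4x1. Both 1&3? no. Sum: 2
Gen 13: crossing 1x4. Both 1&3? no. Sum: 2
Gen 14: crossing 4x1. Both 1&3? no. Sum: 2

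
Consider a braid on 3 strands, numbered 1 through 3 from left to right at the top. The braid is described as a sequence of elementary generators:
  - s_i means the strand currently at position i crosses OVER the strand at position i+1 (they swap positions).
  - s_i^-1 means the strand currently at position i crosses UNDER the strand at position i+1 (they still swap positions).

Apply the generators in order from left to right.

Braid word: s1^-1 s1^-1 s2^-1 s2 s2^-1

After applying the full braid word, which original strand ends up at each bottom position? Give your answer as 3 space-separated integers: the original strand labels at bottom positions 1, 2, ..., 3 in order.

Gen 1 (s1^-1): strand 1 crosses under strand 2. Perm now: [2 1 3]
Gen 2 (s1^-1): strand 2 crosses under strand 1. Perm now: [1 2 3]
Gen 3 (s2^-1): strand 2 crosses under strand 3. Perm now: [1 3 2]
Gen 4 (s2): strand 3 crosses over strand 2. Perm now: [1 2 3]
Gen 5 (s2^-1): strand 2 crosses under strand 3. Perm now: [1 3 2]

Answer: 1 3 2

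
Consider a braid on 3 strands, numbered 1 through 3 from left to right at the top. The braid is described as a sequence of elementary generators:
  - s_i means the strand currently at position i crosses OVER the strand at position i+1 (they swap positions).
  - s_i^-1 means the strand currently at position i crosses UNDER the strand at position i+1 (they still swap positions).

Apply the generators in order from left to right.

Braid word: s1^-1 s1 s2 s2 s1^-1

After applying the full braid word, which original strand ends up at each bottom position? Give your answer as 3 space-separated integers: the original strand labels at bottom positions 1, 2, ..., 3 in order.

Answer: 2 1 3

Derivation:
Gen 1 (s1^-1): strand 1 crosses under strand 2. Perm now: [2 1 3]
Gen 2 (s1): strand 2 crosses over strand 1. Perm now: [1 2 3]
Gen 3 (s2): strand 2 crosses over strand 3. Perm now: [1 3 2]
Gen 4 (s2): strand 3 crosses over strand 2. Perm now: [1 2 3]
Gen 5 (s1^-1): strand 1 crosses under strand 2. Perm now: [2 1 3]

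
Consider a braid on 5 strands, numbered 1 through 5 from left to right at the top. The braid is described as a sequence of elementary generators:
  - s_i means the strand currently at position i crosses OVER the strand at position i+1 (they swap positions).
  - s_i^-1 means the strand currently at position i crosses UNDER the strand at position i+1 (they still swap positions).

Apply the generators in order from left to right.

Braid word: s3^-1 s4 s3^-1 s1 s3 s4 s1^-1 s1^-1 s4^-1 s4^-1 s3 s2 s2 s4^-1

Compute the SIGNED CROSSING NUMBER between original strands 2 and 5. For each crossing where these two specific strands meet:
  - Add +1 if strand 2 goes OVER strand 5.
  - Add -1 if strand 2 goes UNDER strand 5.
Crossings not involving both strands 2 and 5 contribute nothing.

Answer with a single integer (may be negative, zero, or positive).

Gen 1: crossing 3x4. Both 2&5? no. Sum: 0
Gen 2: crossing 3x5. Both 2&5? no. Sum: 0
Gen 3: crossing 4x5. Both 2&5? no. Sum: 0
Gen 4: crossing 1x2. Both 2&5? no. Sum: 0
Gen 5: crossing 5x4. Both 2&5? no. Sum: 0
Gen 6: crossing 5x3. Both 2&5? no. Sum: 0
Gen 7: crossing 2x1. Both 2&5? no. Sum: 0
Gen 8: crossing 1x2. Both 2&5? no. Sum: 0
Gen 9: crossing 3x5. Both 2&5? no. Sum: 0
Gen 10: crossing 5x3. Both 2&5? no. Sum: 0
Gen 11: crossing 4x3. Both 2&5? no. Sum: 0
Gen 12: crossing 1x3. Both 2&5? no. Sum: 0
Gen 13: crossing 3x1. Both 2&5? no. Sum: 0
Gen 14: crossing 4x5. Both 2&5? no. Sum: 0

Answer: 0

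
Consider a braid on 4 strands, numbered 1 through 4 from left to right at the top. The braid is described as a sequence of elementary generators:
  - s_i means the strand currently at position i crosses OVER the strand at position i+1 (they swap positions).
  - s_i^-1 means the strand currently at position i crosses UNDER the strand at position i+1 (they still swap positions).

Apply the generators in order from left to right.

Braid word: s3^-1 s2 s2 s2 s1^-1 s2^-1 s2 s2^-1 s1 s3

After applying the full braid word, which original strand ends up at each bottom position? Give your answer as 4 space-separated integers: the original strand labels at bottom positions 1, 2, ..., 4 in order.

Answer: 2 4 3 1

Derivation:
Gen 1 (s3^-1): strand 3 crosses under strand 4. Perm now: [1 2 4 3]
Gen 2 (s2): strand 2 crosses over strand 4. Perm now: [1 4 2 3]
Gen 3 (s2): strand 4 crosses over strand 2. Perm now: [1 2 4 3]
Gen 4 (s2): strand 2 crosses over strand 4. Perm now: [1 4 2 3]
Gen 5 (s1^-1): strand 1 crosses under strand 4. Perm now: [4 1 2 3]
Gen 6 (s2^-1): strand 1 crosses under strand 2. Perm now: [4 2 1 3]
Gen 7 (s2): strand 2 crosses over strand 1. Perm now: [4 1 2 3]
Gen 8 (s2^-1): strand 1 crosses under strand 2. Perm now: [4 2 1 3]
Gen 9 (s1): strand 4 crosses over strand 2. Perm now: [2 4 1 3]
Gen 10 (s3): strand 1 crosses over strand 3. Perm now: [2 4 3 1]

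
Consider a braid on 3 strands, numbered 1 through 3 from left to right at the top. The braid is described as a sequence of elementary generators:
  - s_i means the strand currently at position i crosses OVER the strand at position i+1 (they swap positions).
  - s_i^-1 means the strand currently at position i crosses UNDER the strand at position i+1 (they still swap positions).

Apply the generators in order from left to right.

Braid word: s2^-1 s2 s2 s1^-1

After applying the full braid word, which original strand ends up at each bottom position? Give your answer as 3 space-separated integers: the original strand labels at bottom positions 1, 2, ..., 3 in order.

Answer: 3 1 2

Derivation:
Gen 1 (s2^-1): strand 2 crosses under strand 3. Perm now: [1 3 2]
Gen 2 (s2): strand 3 crosses over strand 2. Perm now: [1 2 3]
Gen 3 (s2): strand 2 crosses over strand 3. Perm now: [1 3 2]
Gen 4 (s1^-1): strand 1 crosses under strand 3. Perm now: [3 1 2]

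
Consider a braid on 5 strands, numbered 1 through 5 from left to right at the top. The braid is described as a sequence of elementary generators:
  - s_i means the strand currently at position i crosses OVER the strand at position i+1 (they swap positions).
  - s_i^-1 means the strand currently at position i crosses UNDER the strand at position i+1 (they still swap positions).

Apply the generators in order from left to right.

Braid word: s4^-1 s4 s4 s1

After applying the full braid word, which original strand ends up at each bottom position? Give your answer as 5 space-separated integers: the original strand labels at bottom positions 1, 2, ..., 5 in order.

Gen 1 (s4^-1): strand 4 crosses under strand 5. Perm now: [1 2 3 5 4]
Gen 2 (s4): strand 5 crosses over strand 4. Perm now: [1 2 3 4 5]
Gen 3 (s4): strand 4 crosses over strand 5. Perm now: [1 2 3 5 4]
Gen 4 (s1): strand 1 crosses over strand 2. Perm now: [2 1 3 5 4]

Answer: 2 1 3 5 4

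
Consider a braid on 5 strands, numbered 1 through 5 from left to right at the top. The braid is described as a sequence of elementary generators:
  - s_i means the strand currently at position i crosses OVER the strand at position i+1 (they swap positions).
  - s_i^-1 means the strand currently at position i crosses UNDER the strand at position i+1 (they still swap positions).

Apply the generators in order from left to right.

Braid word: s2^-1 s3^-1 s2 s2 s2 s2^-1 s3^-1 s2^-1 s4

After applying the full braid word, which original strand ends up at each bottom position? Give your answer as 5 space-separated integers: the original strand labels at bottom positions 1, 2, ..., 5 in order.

Gen 1 (s2^-1): strand 2 crosses under strand 3. Perm now: [1 3 2 4 5]
Gen 2 (s3^-1): strand 2 crosses under strand 4. Perm now: [1 3 4 2 5]
Gen 3 (s2): strand 3 crosses over strand 4. Perm now: [1 4 3 2 5]
Gen 4 (s2): strand 4 crosses over strand 3. Perm now: [1 3 4 2 5]
Gen 5 (s2): strand 3 crosses over strand 4. Perm now: [1 4 3 2 5]
Gen 6 (s2^-1): strand 4 crosses under strand 3. Perm now: [1 3 4 2 5]
Gen 7 (s3^-1): strand 4 crosses under strand 2. Perm now: [1 3 2 4 5]
Gen 8 (s2^-1): strand 3 crosses under strand 2. Perm now: [1 2 3 4 5]
Gen 9 (s4): strand 4 crosses over strand 5. Perm now: [1 2 3 5 4]

Answer: 1 2 3 5 4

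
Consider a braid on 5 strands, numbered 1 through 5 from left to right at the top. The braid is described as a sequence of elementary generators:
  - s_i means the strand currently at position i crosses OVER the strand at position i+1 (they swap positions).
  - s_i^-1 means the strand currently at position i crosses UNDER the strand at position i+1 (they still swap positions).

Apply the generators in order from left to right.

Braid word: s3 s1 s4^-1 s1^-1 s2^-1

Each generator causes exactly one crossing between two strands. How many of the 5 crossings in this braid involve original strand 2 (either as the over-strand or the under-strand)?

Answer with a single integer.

Gen 1: crossing 3x4. Involves strand 2? no. Count so far: 0
Gen 2: crossing 1x2. Involves strand 2? yes. Count so far: 1
Gen 3: crossing 3x5. Involves strand 2? no. Count so far: 1
Gen 4: crossing 2x1. Involves strand 2? yes. Count so far: 2
Gen 5: crossing 2x4. Involves strand 2? yes. Count so far: 3

Answer: 3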